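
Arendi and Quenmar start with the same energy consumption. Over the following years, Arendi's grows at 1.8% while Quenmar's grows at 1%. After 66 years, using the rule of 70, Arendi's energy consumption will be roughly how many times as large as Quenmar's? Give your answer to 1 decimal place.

1.7 times

Rate gap = 1.8% − 1% = 0.8 points.
The ratio doubles every 70/0.8 ≈ 87.50 years.
66/87.50 ≈ 0.75 doublings → ratio ≈ 2^0.75 ≈ 1.7.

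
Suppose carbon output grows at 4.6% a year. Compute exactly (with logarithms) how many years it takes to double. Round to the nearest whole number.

15 years

t = ln(2) / ln(1 + 0.046) = 0.6931 / 0.044973 ≈ 15.41.
≈ 15 years.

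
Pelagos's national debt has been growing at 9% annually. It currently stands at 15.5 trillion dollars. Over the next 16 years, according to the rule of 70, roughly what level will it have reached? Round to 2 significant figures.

It doubles every 70/9 ≈ 7.78 years, so 16 years is 2.06 doublings.
2^2.06 ≈ 4.17; 15.5 × 4.17 ≈ 65 trillion dollars.

approximately 65 trillion dollars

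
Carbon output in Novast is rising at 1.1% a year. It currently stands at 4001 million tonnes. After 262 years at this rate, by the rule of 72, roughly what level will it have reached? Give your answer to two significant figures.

about 64000 million tonnes

Doubling time ≈ 72/1.1 = 65.45 years.
262 years is 262/65.45 ≈ 4.00 doublings, a factor of 2^4.00 ≈ 16.00.
4001 × 16.00 ≈ 64000 million tonnes.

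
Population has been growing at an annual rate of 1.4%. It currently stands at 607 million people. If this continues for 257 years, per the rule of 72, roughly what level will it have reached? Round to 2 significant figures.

It doubles every 72/1.4 ≈ 51.43 years, so 257 years is 5.00 doublings.
2^5.00 ≈ 32.00; 607 × 32.00 ≈ 19000 million people.

≈ 19000 million people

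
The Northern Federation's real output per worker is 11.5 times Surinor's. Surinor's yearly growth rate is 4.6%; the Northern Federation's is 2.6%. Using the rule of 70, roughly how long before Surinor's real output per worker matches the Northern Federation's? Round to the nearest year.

Surinor gains on the Northern Federation at 4.6% − 2.6% = 2 points a year.
At that relative rate the gap halves every 70/2 ≈ 35.00 years.
An 11.5 times gap takes log₂(11.5) ≈ 3.52 halvings to close: 3.52 × 35.00 ≈ 123 years.

around 123 years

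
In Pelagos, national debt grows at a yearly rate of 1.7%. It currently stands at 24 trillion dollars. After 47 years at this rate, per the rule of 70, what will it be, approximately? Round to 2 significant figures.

Doubling time ≈ 70/1.7 = 41.18 years.
47 years is 47/41.18 ≈ 1.14 doublings, a factor of 2^1.14 ≈ 2.20.
24 × 2.20 ≈ 53 trillion dollars.

53 trillion dollars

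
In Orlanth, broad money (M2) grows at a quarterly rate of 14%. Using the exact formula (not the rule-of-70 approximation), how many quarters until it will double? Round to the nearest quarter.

t = ln(2) / ln(1 + 0.14) = 0.6931 / 0.131028 ≈ 5.29.
≈ 5 quarters.

5 quarters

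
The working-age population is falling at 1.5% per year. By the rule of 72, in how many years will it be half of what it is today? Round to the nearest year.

Falling at 1.5%, it halves about every 72/1.5 = 48.00 years.

roughly 48 years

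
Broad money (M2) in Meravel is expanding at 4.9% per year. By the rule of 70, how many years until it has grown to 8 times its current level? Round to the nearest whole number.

43 years

One doubling takes 70/4.9 = 14.29 years.
8× is 3 doublings, so 3 × 14.29 ≈ 43 years.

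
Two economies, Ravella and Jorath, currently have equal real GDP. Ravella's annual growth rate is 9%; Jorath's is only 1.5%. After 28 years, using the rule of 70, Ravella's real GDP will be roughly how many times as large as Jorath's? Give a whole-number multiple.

Ravella pulls ahead at 7.5 pp per year, so the ratio doubles every 70/7.5 ≈ 9.33 years.
In 28 years that's 3.00 doublings: 2^3.00 ≈ 8.

around 8 times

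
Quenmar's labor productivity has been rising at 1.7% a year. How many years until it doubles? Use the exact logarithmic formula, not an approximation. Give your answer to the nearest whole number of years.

41 years

t = ln(2) / ln(1 + 0.017) = 0.6931 / 0.016857 ≈ 41.12.
≈ 41 years.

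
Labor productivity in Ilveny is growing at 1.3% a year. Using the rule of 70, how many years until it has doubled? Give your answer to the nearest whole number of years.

At 1.3%, doubling takes about 70/1.3 = 53.85 years.

≈ 54 years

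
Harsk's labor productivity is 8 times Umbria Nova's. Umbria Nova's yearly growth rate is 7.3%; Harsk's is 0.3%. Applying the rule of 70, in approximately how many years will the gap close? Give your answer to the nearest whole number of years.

approximately 30 years

Umbria Nova gains on Harsk at 7.3% − 0.3% = 7 points a year.
At that relative rate the gap halves every 70/7 ≈ 10.00 years.
An 8 times gap closes after 3 halvings: 3 × 10.00 ≈ 30 years.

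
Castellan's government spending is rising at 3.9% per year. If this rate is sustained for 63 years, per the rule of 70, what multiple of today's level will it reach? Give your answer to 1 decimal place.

≈ 11.4 times

Doubling time ≈ 70/3.9 = 17.95 years.
63 years / 17.95 ≈ 3.51 doublings → factor 2^3.51 ≈ 11.4.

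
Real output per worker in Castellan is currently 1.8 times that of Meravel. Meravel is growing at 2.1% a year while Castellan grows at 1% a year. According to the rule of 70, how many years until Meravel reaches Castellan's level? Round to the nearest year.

The growth-rate gap is 2.1% − 1% = 1.1 percentage points.
So the ratio between them halves every 70/1.1 ≈ 63.64 years.
A 1.8 times gap takes log₂(1.8) ≈ 0.85 halvings to close: 0.85 × 63.64 ≈ 54 years.

about 54 years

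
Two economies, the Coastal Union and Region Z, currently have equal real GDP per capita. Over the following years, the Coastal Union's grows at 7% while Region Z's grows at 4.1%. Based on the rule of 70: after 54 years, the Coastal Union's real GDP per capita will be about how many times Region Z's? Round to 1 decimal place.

the Coastal Union pulls ahead at 2.9 pp per year, so the ratio doubles every 70/2.9 ≈ 24.14 years.
In 54 years that's 2.24 doublings: 2^2.24 ≈ 4.7.

approximately 4.7 times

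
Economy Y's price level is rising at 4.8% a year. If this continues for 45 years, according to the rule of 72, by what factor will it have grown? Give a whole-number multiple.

around 8 times

At 4.8% one doubling takes ≈ 15.00 years; 45 years is 3 of them, so ×8.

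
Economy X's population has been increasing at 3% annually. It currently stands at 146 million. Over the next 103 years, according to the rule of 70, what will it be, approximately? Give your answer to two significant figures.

It doubles every 70/3 ≈ 23.33 years, so 103 years is 4.41 doublings.
2^4.41 ≈ 21.26; 146 × 21.26 ≈ 3100 million.

approximately 3100 million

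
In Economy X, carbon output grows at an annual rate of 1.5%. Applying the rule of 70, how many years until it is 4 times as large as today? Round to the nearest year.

≈ 93 years

Doubling time ≈ 70/1.5 = 46.67 years.
Getting to 4× needs 2 doublings: 2 × 46.67 ≈ 93 years.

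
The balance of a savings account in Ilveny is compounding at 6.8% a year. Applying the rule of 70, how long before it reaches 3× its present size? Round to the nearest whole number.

about 16 years

At 6.8% it doubles every 70/6.8 ≈ 10.29 years.
3× is log₂ 3 ≈ 1.58 doublings, so ≈ 1.58 × 10.29 = 16 years.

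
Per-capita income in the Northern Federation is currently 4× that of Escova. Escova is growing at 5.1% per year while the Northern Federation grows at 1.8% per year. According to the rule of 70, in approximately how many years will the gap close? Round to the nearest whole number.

What matters is the difference: 3.3 pp.
Rule of 70 on the gap: the ratio halves every 70/3.3 ≈ 21.21 years.
A 4× gap closes after 2 halvings: 2 × 21.21 ≈ 42 years.

≈ 42 years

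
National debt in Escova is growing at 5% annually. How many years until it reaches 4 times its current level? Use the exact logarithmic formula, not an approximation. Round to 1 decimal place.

28.4 years

t = ln(4) / ln(1 + 0.05) = 1.3863 / 0.048790 ≈ 28.41.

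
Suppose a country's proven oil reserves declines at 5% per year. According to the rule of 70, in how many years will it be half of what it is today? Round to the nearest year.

Halving time ≈ 70 / 5 = 14.00 → 14 years.

roughly 14 years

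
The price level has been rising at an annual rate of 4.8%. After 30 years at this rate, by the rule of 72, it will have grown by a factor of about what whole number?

72/4.8 ≈ 15.00 years per doubling.
30 years fits 2 doublings: 2^2 = 4.

about 4 times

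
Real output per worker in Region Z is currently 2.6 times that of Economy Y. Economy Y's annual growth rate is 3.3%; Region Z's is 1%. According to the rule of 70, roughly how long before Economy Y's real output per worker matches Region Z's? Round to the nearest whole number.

around 42 years

The growth-rate gap is 3.3% − 1% = 2.3 percentage points.
So the ratio between them halves every 70/2.3 ≈ 30.43 years.
A 2.6 times gap takes log₂(2.6) ≈ 1.38 halvings to close: 1.38 × 30.43 ≈ 42 years.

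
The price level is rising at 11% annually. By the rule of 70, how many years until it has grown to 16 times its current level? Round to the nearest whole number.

Doubling time ≈ 70/11 = 6.36 years.
16 = 2^4, so 4 doublings → 25 years.

roughly 25 years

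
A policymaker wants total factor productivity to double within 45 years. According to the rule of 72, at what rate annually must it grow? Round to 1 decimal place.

72 / 45 ≈ 1.60, so about 1.6% annually.

≈ 1.6% annually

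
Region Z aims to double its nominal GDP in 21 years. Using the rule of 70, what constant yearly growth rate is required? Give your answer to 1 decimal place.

3.3% per year

70 / 21 ≈ 3.33, so about 3.3% per year.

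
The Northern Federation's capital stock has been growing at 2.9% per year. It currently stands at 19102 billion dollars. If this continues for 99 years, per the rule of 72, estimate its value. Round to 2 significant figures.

≈ 300000 billion dollars

Doubling time ≈ 72/2.9 = 24.83 years.
99 years is 99/24.83 ≈ 3.99 doublings, a factor of 2^3.99 ≈ 15.89.
19102 × 15.89 ≈ 300000 billion dollars.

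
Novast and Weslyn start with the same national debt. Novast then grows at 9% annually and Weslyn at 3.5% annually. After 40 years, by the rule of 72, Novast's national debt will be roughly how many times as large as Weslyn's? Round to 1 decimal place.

about 8.3 times

Novast pulls ahead at 5.5 pp per year, so the ratio doubles every 72/5.5 ≈ 13.09 years.
In 40 years that's 3.06 doublings: 2^3.06 ≈ 8.3.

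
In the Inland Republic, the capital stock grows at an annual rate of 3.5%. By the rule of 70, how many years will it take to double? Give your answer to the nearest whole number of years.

70/3.5 ≈ 20.00, so it doubles roughly every 20 years.

approximately 20 years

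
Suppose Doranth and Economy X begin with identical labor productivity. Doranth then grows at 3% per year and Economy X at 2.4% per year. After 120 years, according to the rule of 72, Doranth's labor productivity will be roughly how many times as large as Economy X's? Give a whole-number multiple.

Rate gap = 3% − 2.4% = 0.6 points.
The ratio doubles every 72/0.6 ≈ 120.00 years.
120/120.00 ≈ 1.00 doublings → ratio ≈ 2^1.00 ≈ 2.

2 times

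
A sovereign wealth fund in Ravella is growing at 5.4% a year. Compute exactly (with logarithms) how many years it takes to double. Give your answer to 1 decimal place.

t = ln(2) / ln(1 + 0.054) = 0.6931 / 0.052592 ≈ 13.18.

13.2 years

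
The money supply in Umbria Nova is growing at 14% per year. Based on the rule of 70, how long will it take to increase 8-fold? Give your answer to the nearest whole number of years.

At 14% it doubles every 70/14 ≈ 5.00 years.
8 = 2^3, so 3 doublings → 15 years.

≈ 15 years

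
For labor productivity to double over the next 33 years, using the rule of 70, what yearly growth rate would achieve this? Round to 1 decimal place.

approximately 2.1%

70 / 33 ≈ 2.12, so about 2.1% per year.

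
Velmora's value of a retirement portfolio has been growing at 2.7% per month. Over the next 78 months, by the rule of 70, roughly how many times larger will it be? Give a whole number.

70/2.7 ≈ 25.93 months per doubling.
78 months fits 3 doublings: 2^3 = 8.

8 times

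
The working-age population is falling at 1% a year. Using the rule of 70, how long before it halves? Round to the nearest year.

around 70 years

Halving time ≈ 70 / 1 = 70.00 → 70 years.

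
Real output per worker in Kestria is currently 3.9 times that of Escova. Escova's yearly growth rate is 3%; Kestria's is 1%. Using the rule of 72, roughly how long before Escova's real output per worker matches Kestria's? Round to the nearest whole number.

The growth-rate gap is 3% − 1% = 2 percentage points.
So the ratio between them halves every 72/2 ≈ 36.00 years.
A 3.9 times gap takes log₂(3.9) ≈ 1.96 halvings to close: 1.96 × 36.00 ≈ 71 years.

about 71 years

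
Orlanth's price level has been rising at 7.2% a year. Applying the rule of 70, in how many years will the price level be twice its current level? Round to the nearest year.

around 10 years

70/7.2 ≈ 9.72, so it doubles roughly every 10 years.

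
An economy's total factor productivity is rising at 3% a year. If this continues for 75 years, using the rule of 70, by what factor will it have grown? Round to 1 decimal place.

around 9.3 times

Doubles every ≈ 23.33 years (70/3).
75 years is 3.21 doublings; 2^3.21 ≈ 9.3×.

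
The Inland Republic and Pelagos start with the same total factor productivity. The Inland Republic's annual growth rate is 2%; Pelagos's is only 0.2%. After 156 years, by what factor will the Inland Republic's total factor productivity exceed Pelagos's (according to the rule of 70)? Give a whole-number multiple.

Only the 1.8-point difference matters.
70/1.8 ≈ 38.89 years per doubling of the ratio; 156 years gives 4.01 doublings, so ≈ 16×.

around 16 times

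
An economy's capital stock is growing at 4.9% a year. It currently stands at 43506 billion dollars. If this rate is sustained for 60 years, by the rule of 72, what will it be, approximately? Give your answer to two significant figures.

Doubling time ≈ 72/4.9 = 14.69 years.
60 years is 60/14.69 ≈ 4.08 doublings, a factor of 2^4.08 ≈ 16.91.
43506 × 16.91 ≈ 740000 billion dollars.

approximately 740000 billion dollars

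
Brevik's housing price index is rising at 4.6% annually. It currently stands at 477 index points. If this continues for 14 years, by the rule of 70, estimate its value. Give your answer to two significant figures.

about 900 index points

It doubles every 70/4.6 ≈ 15.22 years, so 14 years is 0.92 doublings.
2^0.92 ≈ 1.89; 477 × 1.89 ≈ 900 index points.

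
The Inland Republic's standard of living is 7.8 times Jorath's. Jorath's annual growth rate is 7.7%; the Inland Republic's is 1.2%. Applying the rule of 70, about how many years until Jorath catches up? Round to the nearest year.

What matters is the difference: 6.5 pp.
Rule of 70 on the gap: the ratio halves every 70/6.5 ≈ 10.77 years.
A 7.8 times gap takes log₂(7.8) ≈ 2.96 halvings to close: 2.96 × 10.77 ≈ 32 years.

32 years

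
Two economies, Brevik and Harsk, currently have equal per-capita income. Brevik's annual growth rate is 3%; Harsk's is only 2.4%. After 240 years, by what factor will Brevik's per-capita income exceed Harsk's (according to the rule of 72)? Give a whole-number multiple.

roughly 4 times

Rate gap = 3% − 2.4% = 0.6 points.
The ratio doubles every 72/0.6 ≈ 120.00 years.
240/120.00 ≈ 2.00 doublings → ratio ≈ 2^2.00 ≈ 4.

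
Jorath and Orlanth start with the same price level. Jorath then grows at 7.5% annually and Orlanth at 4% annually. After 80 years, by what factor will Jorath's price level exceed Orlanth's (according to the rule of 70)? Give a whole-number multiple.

Rate gap = 7.5% − 4% = 3.5 points.
The ratio doubles every 70/3.5 ≈ 20.00 years.
80/20.00 ≈ 4.00 doublings → ratio ≈ 2^4.00 ≈ 16.

about 16 times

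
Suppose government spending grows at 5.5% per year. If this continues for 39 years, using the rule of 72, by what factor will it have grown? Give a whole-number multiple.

about 8 times

At 5.5% one doubling takes ≈ 13.09 years; 39 years is 3 of them, so ×8.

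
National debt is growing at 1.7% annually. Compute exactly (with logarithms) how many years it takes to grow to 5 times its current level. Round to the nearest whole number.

t = ln(5) / ln(1 + 0.017) = 1.6094 / 0.016857 ≈ 95.47.
≈ 95 years.

95 years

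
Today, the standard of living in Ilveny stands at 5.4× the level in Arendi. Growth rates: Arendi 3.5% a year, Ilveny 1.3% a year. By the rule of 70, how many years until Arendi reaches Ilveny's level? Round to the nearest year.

Arendi gains on Ilveny at 3.5% − 1.3% = 2.2 points a year.
At that relative rate the gap halves every 70/2.2 ≈ 31.82 years.
A 5.4× gap takes log₂(5.4) ≈ 2.43 halvings to close: 2.43 × 31.82 ≈ 77 years.

approximately 77 years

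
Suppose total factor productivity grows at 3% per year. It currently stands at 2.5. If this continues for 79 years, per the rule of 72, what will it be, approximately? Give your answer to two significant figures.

≈ 24

It doubles every 72/3 ≈ 24.00 years, so 79 years is 3.29 doublings.
2^3.29 ≈ 9.78; 2.5 × 9.78 ≈ 24.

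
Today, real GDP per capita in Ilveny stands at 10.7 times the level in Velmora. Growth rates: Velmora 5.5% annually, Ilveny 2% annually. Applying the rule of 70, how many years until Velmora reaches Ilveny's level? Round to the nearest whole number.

around 68 years

What matters is the difference: 3.5 pp.
Rule of 70 on the gap: the ratio halves every 70/3.5 ≈ 20.00 years.
A 10.7 times gap takes log₂(10.7) ≈ 3.42 halvings to close: 3.42 × 20.00 ≈ 68 years.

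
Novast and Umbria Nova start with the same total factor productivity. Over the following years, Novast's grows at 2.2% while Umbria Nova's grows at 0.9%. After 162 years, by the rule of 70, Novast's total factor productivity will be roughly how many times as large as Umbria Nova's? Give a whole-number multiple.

around 8 times

Only the 1.3-point difference matters.
70/1.3 ≈ 53.85 years per doubling of the ratio; 162 years gives 3.01 doublings, so ≈ 8×.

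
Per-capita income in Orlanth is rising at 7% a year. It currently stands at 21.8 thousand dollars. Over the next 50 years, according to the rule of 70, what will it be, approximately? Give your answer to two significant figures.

approximately 700 thousand dollars

Doubling time ≈ 70/7 = 10.00 years.
50 years is 50/10.00 ≈ 5.00 doublings, a factor of 2^5.00 ≈ 32.00.
21.8 × 32.00 ≈ 700 thousand dollars.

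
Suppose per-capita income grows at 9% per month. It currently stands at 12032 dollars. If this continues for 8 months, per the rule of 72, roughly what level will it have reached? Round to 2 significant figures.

24000 dollars

It doubles every 72/9 ≈ 8.00 months, so 8 months is 1.00 doublings.
2^1.00 ≈ 2.00; 12032 × 2.00 ≈ 24000 dollars.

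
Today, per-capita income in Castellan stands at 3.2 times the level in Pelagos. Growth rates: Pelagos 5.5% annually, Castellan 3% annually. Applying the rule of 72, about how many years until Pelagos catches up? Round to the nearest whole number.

about 48 years

What matters is the difference: 2.5 pp.
Rule of 72 on the gap: the ratio halves every 72/2.5 ≈ 28.80 years.
A 3.2 times gap takes log₂(3.2) ≈ 1.68 halvings to close: 1.68 × 28.80 ≈ 48 years.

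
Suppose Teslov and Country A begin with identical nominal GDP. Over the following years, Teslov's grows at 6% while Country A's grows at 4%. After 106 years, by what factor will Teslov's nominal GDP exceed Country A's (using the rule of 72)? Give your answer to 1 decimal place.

Only the 2-point difference matters.
72/2 ≈ 36.00 years per doubling of the ratio; 106 years gives 2.94 doublings, so ≈ 7.7×.

7.7 times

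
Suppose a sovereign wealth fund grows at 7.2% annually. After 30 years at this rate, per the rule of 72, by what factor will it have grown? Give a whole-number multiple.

≈ 8 times

72/7.2 ≈ 10.00 years per doubling.
30 years fits 3 doublings: 2^3 = 8.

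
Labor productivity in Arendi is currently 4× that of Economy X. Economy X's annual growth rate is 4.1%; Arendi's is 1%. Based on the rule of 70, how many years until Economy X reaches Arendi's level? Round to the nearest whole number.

What matters is the difference: 3.1 pp.
Rule of 70 on the gap: the ratio halves every 70/3.1 ≈ 22.58 years.
A 4× gap closes after 2 halvings: 2 × 22.58 ≈ 45 years.

≈ 45 years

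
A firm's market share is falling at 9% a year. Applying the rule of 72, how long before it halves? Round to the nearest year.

around 8 years

Halving time ≈ 72 / 9 = 8.00 → 8 years.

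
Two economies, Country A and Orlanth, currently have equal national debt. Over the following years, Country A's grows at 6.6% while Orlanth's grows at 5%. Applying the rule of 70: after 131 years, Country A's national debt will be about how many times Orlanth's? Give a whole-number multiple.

approximately 8 times

Only the 1.6-point difference matters.
70/1.6 ≈ 43.75 years per doubling of the ratio; 131 years gives 2.99 doublings, so ≈ 8×.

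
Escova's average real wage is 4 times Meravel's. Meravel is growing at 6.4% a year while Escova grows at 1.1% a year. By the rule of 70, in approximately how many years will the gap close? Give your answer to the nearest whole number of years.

about 26 years

What matters is the difference: 5.3 pp.
Rule of 70 on the gap: the ratio halves every 70/5.3 ≈ 13.21 years.
A 4 times gap closes after 2 halvings: 2 × 13.21 ≈ 26 years.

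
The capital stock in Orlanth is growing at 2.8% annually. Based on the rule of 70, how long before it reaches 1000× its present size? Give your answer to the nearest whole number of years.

One doubling takes 70/2.8 = 25.00 years.
Reaching 1000× takes log₂(1000) ≈ 9.97 doublings.
9.97 × 25.00 ≈ 249 years.

about 249 years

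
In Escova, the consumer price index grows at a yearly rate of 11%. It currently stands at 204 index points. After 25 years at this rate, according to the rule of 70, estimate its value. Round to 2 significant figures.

It doubles every 70/11 ≈ 6.36 years, so 25 years is 3.93 doublings.
2^3.93 ≈ 15.24; 204 × 15.24 ≈ 3100 index points.

3100 index points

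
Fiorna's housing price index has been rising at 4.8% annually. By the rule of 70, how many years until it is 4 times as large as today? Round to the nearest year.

approximately 29 years

One doubling takes 70/4.8 = 14.58 years.
4× is 2 doublings, so 2 × 14.58 ≈ 29 years.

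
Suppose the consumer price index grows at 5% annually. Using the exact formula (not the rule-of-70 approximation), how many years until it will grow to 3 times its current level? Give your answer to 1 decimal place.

22.5 years

t = ln(3) / ln(1 + 0.05) = 1.0986 / 0.048790 ≈ 22.52.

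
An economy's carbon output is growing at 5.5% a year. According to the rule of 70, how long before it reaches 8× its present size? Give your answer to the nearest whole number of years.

roughly 38 years

Doubling time ≈ 70/5.5 = 12.73 years.
Getting to 8× needs 3 doublings: 3 × 12.73 ≈ 38 years.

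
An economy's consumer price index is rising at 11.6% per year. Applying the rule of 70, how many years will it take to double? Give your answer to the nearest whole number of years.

70/11.6 ≈ 6.03, so it doubles roughly every 6 years.

≈ 6 years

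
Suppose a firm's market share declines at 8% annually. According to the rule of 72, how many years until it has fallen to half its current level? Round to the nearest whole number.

The rule works in reverse for decay: 72/8 ≈ 9.00 years to halve.

about 9 years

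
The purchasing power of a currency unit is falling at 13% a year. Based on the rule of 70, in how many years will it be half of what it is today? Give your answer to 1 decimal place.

Halving time ≈ 70 / 13 = 5.38 → 5.4 years.

roughly 5.4 years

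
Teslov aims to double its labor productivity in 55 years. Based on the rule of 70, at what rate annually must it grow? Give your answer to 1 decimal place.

≈ 1.3%

70 / 55 ≈ 1.27, so about 1.3% annually.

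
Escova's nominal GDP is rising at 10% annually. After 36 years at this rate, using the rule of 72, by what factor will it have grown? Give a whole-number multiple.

approximately 32 times

Doubling time ≈ 72/10 = 7.20 years.
36/7.20 ≈ 5 doublings, so about 2^5 = 32×.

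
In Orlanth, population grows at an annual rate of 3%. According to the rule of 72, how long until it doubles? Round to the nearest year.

Doubling time ≈ 72 / 3 = 24.00 years.

about 24 years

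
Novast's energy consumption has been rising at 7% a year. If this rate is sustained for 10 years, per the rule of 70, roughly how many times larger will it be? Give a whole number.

roughly 2 times

At 7% one doubling takes ≈ 10.00 years; 10 years is 1 of them, so ×2.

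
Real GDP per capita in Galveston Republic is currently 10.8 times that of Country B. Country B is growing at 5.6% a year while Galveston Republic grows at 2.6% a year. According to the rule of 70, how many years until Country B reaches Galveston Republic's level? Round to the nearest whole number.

about 80 years

Country B gains on Galveston Republic at 5.6% − 2.6% = 3 points a year.
At that relative rate the gap halves every 70/3 ≈ 23.33 years.
A 10.8 times gap takes log₂(10.8) ≈ 3.43 halvings to close: 3.43 × 23.33 ≈ 80 years.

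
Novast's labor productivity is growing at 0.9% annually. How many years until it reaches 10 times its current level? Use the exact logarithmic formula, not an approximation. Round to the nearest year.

t = ln(10) / ln(1 + 0.009) = 2.3026 / 0.008960 ≈ 256.99.
≈ 257 years.

257 years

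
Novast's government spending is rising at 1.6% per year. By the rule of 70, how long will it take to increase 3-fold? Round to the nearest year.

approximately 69 years

At 1.6% it doubles every 70/1.6 ≈ 43.75 years.
Reaching 3× takes log₂(3) ≈ 1.58 doublings.
1.58 × 43.75 ≈ 69 years.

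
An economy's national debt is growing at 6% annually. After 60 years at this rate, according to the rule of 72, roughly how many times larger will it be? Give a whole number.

At 6% one doubling takes ≈ 12.00 years; 60 years is 5 of them, so ×32.

32 times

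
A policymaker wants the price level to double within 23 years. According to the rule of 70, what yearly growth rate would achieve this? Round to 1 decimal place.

around 3.0% per year

70 / 23 ≈ 3.04, so about 3.0% per year.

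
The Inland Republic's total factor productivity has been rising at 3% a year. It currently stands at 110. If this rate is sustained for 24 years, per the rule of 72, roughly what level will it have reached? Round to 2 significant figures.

approximately 220

It doubles every 72/3 ≈ 24.00 years, so 24 years is 1.00 doublings.
2^1.00 ≈ 2.00; 110 × 2.00 ≈ 220.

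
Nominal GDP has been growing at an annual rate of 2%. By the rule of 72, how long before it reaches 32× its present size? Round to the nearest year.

At 2% it doubles every 72/2 ≈ 36.00 years.
Getting to 32× needs 5 doublings: 5 × 36.00 ≈ 180 years.

roughly 180 years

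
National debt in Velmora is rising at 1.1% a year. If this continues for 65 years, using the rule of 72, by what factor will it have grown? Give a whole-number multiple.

about 2 times

At 1.1% one doubling takes ≈ 65.45 years; 65 years is 1 of them, so ×2.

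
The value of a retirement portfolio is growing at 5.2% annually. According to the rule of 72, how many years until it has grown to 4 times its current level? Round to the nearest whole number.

At 5.2% it doubles every 72/5.2 ≈ 13.85 years.
4 = 2^2, so 2 doublings → 28 years.

28 years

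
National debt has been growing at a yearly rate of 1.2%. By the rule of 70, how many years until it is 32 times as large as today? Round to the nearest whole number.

about 292 years

One doubling takes 70/1.2 = 58.33 years.
32× is 5 doublings, so 5 × 58.33 ≈ 292 years.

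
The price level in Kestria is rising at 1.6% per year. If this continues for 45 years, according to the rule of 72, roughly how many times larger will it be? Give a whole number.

Doubling time ≈ 72/1.6 = 45.00 years.
45/45.00 ≈ 1 doubling, so about 2^1 = 2×.

around 2 times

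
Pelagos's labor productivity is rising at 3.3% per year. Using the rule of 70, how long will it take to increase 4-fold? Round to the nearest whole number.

At 3.3% it doubles every 70/3.3 ≈ 21.21 years.
4 = 2^2, so 2 doublings → 42 years.

≈ 42 years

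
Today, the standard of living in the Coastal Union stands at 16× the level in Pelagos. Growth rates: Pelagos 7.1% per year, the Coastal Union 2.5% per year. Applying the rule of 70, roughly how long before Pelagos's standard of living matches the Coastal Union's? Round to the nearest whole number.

≈ 61 years

The growth-rate gap is 7.1% − 2.5% = 4.6 percentage points.
So the ratio between them halves every 70/4.6 ≈ 15.22 years.
A 16× gap closes after 4 halvings: 4 × 15.22 ≈ 61 years.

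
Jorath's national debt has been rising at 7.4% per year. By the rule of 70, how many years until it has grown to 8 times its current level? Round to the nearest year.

28 years

One doubling takes 70/7.4 = 9.46 years.
Getting to 8× needs 3 doublings: 3 × 9.46 ≈ 28 years.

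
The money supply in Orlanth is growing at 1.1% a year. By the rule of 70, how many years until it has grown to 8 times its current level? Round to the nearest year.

Doubling time ≈ 70/1.1 = 63.64 years.
8 = 2^3, so 3 doublings → 191 years.

about 191 years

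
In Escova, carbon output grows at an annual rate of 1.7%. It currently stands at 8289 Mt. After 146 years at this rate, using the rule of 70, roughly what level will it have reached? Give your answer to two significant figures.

around 97000 Mt

It doubles every 70/1.7 ≈ 41.18 years, so 146 years is 3.55 doublings.
2^3.55 ≈ 11.71; 8289 × 11.71 ≈ 97000 Mt.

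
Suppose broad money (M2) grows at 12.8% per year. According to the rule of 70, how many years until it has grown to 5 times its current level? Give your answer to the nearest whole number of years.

13 years

At 12.8% it doubles every 70/12.8 ≈ 5.47 years.
Reaching 5× takes log₂(5) ≈ 2.32 doublings.
2.32 × 5.47 ≈ 13 years.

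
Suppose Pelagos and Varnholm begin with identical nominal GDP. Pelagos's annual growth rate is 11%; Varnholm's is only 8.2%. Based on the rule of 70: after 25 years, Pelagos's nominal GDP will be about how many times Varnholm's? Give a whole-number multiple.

about 2 times

Rate gap = 11% − 8.2% = 2.8 points.
The ratio doubles every 70/2.8 ≈ 25.00 years.
25/25.00 ≈ 1.00 doublings → ratio ≈ 2^1.00 ≈ 2.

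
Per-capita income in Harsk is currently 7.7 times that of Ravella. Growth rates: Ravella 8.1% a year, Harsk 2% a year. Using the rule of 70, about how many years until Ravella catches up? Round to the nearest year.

Ravella gains on Harsk at 8.1% − 2% = 6.1 points a year.
At that relative rate the gap halves every 70/6.1 ≈ 11.48 years.
A 7.7 times gap takes log₂(7.7) ≈ 2.94 halvings to close: 2.94 × 11.48 ≈ 34 years.

approximately 34 years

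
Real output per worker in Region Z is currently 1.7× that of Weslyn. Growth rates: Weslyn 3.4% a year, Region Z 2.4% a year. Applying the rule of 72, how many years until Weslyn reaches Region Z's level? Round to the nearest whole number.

The growth-rate gap is 3.4% − 2.4% = 1 percentage point.
So the ratio between them halves every 72/1 ≈ 72.00 years.
A 1.7× gap takes log₂(1.7) ≈ 0.77 halvings to close: 0.77 × 72.00 ≈ 55 years.

approximately 55 years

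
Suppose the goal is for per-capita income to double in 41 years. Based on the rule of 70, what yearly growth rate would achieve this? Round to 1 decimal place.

70 / 41 ≈ 1.71, so about 1.7% per year.

≈ 1.7% per year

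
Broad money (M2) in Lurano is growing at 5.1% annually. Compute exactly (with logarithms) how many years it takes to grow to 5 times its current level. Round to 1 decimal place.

32.4 years

t = ln(5) / ln(1 + 0.051) = 1.6094 / 0.049742 ≈ 32.35.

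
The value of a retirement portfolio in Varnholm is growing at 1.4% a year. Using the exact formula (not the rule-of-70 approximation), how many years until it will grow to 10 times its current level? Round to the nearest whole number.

166 years

t = ln(10) / ln(1 + 0.014) = 2.3026 / 0.013903 ≈ 165.62.
≈ 166 years.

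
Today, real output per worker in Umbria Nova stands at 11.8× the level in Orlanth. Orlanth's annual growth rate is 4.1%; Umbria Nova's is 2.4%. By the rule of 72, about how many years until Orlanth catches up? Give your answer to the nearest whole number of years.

roughly 151 years

The growth-rate gap is 4.1% − 2.4% = 1.7 percentage points.
So the ratio between them halves every 72/1.7 ≈ 42.35 years.
An 11.8× gap takes log₂(11.8) ≈ 3.56 halvings to close: 3.56 × 42.35 ≈ 151 years.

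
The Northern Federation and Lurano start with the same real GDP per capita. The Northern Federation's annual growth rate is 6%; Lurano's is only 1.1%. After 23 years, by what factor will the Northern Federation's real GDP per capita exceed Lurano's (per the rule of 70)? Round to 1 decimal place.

approximately 3.1 times

the Northern Federation pulls ahead at 4.9 pp per year, so the ratio doubles every 70/4.9 ≈ 14.29 years.
In 23 years that's 1.61 doublings: 2^1.61 ≈ 3.1.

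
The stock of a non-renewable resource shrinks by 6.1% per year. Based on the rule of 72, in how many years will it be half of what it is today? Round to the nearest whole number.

Halving time ≈ 72 / 6.1 = 11.80 → 12 years.

about 12 years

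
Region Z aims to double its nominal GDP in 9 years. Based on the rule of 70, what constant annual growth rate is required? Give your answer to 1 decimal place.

roughly 7.8%

70 / 9 ≈ 7.78, so about 7.8% a year.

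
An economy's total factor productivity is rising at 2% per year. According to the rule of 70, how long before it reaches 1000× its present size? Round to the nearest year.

approximately 349 years

At 2% it doubles every 70/2 ≈ 35.00 years.
Reaching 1000× takes log₂(1000) ≈ 9.97 doublings.
9.97 × 35.00 ≈ 349 years.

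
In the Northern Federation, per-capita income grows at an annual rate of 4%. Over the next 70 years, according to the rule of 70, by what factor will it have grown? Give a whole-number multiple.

Doubling time ≈ 70/4 = 17.50 years.
70/17.50 ≈ 4 doublings, so about 2^4 = 16×.

16 times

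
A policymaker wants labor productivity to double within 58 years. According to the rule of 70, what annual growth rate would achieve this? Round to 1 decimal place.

70 / 58 ≈ 1.21, so about 1.2% annually.

approximately 1.2% annually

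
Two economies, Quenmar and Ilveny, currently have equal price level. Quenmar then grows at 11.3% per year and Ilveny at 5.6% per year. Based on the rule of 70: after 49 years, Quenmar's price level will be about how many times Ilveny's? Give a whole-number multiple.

Quenmar pulls ahead at 5.7 pp per year, so the ratio doubles every 70/5.7 ≈ 12.28 years.
In 49 years that's 3.99 doublings: 2^3.99 ≈ 16.

around 16 times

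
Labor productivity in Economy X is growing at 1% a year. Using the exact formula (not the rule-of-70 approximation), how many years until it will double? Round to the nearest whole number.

70 years

t = ln(2) / ln(1 + 0.01) = 0.6931 / 0.009950 ≈ 69.66.
≈ 70 years.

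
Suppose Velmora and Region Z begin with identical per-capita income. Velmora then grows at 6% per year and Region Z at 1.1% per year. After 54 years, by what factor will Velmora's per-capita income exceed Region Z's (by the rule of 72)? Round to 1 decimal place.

around 12.8 times

Rate gap = 6% − 1.1% = 4.9 points.
The ratio doubles every 72/4.9 ≈ 14.69 years.
54/14.69 ≈ 3.68 doublings → ratio ≈ 2^3.68 ≈ 12.8.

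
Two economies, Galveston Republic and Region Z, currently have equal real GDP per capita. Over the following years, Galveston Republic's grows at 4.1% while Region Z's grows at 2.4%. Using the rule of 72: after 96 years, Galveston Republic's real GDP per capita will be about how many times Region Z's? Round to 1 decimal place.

about 4.8 times

Rate gap = 4.1% − 2.4% = 1.7 points.
The ratio doubles every 72/1.7 ≈ 42.35 years.
96/42.35 ≈ 2.27 doublings → ratio ≈ 2^2.27 ≈ 4.8.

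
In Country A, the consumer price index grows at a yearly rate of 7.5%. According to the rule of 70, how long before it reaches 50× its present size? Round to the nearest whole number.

53 years

At 7.5% it doubles every 70/7.5 ≈ 9.33 years.
Reaching 50× takes log₂(50) ≈ 5.64 doublings.
5.64 × 9.33 ≈ 53 years.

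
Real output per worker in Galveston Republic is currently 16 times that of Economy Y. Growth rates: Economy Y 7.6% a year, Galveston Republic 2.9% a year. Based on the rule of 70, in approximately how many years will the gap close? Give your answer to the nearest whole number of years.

≈ 60 years

Economy Y gains on Galveston Republic at 7.6% − 2.9% = 4.7 points a year.
At that relative rate the gap halves every 70/4.7 ≈ 14.89 years.
A 16 times gap closes after 4 halvings: 4 × 14.89 ≈ 60 years.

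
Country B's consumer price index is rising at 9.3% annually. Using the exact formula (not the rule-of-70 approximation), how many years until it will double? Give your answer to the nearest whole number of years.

t = ln(2) / ln(1 + 0.093) = 0.6931 / 0.088926 ≈ 7.79.
≈ 8 years.

8 years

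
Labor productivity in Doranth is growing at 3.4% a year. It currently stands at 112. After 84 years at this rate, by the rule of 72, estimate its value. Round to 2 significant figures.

around 1800

It doubles every 72/3.4 ≈ 21.18 years, so 84 years is 3.97 doublings.
2^3.97 ≈ 15.67; 112 × 15.67 ≈ 1800.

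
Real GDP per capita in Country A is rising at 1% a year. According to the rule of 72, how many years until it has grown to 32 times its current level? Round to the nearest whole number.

approximately 360 years

At 1% it doubles every 72/1 ≈ 72.00 years.
32 = 2^5, so 5 doublings → 360 years.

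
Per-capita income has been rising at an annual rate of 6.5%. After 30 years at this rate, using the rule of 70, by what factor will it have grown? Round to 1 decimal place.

Doubles every ≈ 10.77 years (70/6.5).
30 years is 2.79 doublings; 2^2.79 ≈ 6.9×.

about 6.9 times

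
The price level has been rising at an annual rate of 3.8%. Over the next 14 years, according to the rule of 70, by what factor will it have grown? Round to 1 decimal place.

Doubling time ≈ 70/3.8 = 18.42 years.
14 years / 18.42 ≈ 0.76 doublings → factor 2^0.76 ≈ 1.7.

roughly 1.7 times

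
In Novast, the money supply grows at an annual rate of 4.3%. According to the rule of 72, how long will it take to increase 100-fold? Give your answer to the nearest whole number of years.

approximately 111 years

Doubling time ≈ 72/4.3 = 16.74 years.
100× is log₂ 100 ≈ 6.64 doublings, so ≈ 6.64 × 16.74 = 111 years.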